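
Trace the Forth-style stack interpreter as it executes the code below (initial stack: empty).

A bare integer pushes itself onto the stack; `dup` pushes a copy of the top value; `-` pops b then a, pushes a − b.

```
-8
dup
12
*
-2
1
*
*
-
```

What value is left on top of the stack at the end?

-200

-8  -> -8
dup -> -8 -8
12  -> -8 -8 12
*   -> -8 -96
-2  -> -8 -96 -2
1   -> -8 -96 -2 1
*   -> -8 -96 -2
*   -> -8 192
-   -> -200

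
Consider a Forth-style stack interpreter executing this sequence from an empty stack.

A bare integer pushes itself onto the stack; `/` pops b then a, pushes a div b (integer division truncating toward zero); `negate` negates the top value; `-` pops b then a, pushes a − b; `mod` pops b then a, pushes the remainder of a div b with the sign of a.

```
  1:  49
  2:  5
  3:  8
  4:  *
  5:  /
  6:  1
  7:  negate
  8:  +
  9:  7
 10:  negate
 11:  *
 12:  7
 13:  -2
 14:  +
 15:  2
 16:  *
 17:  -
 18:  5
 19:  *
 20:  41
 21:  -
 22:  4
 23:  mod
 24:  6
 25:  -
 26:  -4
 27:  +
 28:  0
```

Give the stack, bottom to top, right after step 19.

49     : 49
5      : 49 5
8      : 49 5 8
*      : 49 40
/      : 1
1      : 1 1
negate : 1 -1
+      : 0
7      : 0 7
negate : 0 -7
*      : 0
7      : 0 7
-2     : 0 7 -2
+      : 0 5
2      : 0 5 2
*      : 0 10
-      : -10
5      : -10 5
*      : -50

[-50]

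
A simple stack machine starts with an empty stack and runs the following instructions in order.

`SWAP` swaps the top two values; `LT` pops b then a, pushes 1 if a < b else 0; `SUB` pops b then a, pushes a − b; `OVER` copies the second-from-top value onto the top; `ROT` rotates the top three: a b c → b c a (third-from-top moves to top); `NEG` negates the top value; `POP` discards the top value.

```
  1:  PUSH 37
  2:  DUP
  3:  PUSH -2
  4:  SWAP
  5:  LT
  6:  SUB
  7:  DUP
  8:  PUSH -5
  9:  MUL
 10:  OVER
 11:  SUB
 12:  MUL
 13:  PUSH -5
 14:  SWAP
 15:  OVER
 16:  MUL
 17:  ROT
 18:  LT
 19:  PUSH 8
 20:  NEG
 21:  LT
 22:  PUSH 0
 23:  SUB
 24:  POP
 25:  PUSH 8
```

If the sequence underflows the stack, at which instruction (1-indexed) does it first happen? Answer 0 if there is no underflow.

17

PUSH 37  [37]
DUP      [37, 37]
PUSH -2  [37, 37, -2]
SWAP     [37, -2, 37]
LT       [37, 1]
SUB      [36]
DUP      [36, 36]
PUSH -5  [36, 36, -5]
MUL      [36, -180]
OVER     [36, -180, 36]
SUB      [36, -216]
MUL      [-7776]
PUSH -5  [-7776, -5]
SWAP     [-5, -7776]
OVER     [-5, -7776, -5]
MUL      [-5, 38880]
ROT  — needs 3 operands, stack has 2 → underflow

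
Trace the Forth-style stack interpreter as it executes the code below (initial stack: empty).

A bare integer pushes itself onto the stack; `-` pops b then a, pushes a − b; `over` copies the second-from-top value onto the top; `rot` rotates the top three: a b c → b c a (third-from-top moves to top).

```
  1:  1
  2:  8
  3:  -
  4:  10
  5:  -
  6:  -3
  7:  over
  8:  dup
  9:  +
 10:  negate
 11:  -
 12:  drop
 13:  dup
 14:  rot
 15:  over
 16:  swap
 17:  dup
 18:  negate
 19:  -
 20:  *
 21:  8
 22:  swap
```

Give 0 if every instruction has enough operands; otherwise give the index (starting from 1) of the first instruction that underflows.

1      : 1
8      : 1 8
-      : -7
10     : -7 10
-      : -17
-3     : -17 -3
over   : -17 -3 -17
dup    : -17 -3 -17 -17
+      : -17 -3 -34
negate : -17 -3 34
-      : -17 -37
drop   : -17
dup    : -17 -17
rot  — needs 3 operands, stack has 2 → underflow

14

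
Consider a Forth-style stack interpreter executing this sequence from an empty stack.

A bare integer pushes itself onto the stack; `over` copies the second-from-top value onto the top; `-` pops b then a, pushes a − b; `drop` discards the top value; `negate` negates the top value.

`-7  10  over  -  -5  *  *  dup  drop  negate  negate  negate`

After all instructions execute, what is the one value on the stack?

-595

-7     -> [-7]
10     -> [-7, 10]
over   -> [-7, 10, -7]
-      -> [-7, 17]
-5     -> [-7, 17, -5]
*      -> [-7, -85]
*      -> [595]
dup    -> [595, 595]
drop   -> [595]
negate -> [-595]
negate -> [595]
negate -> [-595]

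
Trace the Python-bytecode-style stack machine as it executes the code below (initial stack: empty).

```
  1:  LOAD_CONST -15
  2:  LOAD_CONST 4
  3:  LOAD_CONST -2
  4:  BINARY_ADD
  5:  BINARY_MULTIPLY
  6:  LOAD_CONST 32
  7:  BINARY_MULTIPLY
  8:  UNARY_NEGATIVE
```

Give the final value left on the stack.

960

LOAD_CONST -15   [-15]
LOAD_CONST 4     [-15, 4]
LOAD_CONST -2    [-15, 4, -2]
BINARY_ADD       [-15, 2]
BINARY_MULTIPLY  [-30]
LOAD_CONST 32    [-30, 32]
BINARY_MULTIPLY  [-960]
UNARY_NEGATIVE   [960]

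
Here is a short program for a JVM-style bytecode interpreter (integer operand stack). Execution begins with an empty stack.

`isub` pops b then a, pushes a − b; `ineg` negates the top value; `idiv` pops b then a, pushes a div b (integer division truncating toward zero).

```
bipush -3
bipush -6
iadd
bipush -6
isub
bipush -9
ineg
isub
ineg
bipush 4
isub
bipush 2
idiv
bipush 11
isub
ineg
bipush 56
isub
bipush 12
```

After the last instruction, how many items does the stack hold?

bipush -3 : -3
bipush -6 : -3 -6
iadd      : -9
bipush -6 : -9 -6
isub      : -3
bipush -9 : -3 -9
ineg      : -3 9
isub      : -12
ineg      : 12
bipush 4  : 12 4
isub      : 8
bipush 2  : 8 2
idiv      : 4
bipush 11 : 4 11
isub      : -7
ineg      : 7
bipush 56 : 7 56
isub      : -49
bipush 12 : -49 12

2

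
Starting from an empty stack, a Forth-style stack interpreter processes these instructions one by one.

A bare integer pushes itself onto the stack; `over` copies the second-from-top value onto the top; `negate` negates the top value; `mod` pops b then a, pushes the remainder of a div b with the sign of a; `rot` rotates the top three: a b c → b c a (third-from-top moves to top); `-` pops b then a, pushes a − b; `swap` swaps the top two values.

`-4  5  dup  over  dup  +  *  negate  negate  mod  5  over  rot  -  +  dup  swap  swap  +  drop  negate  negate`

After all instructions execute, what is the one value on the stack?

-4     -> -4
5      -> -4 5
dup    -> -4 5 5
over   -> -4 5 5 5
dup    -> -4 5 5 5 5
+      -> -4 5 5 10
*      -> -4 5 50
negate -> -4 5 -50
negate -> -4 5 50
mod    -> -4 5
5      -> -4 5 5
over   -> -4 5 5 5
rot    -> -4 5 5 5
-      -> -4 5 0
+      -> -4 5
dup    -> -4 5 5
swap   -> -4 5 5
swap   -> -4 5 5
+      -> -4 10
drop   -> -4
negate -> 4
negate -> -4

-4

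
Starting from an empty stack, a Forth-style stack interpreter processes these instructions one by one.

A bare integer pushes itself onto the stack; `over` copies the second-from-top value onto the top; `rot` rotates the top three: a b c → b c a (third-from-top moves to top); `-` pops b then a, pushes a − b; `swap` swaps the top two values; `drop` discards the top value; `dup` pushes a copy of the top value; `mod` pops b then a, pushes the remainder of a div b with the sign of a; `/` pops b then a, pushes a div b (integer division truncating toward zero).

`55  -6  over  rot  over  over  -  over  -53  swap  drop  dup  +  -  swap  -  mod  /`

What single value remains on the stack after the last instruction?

-1

55   : [55]
-6   : [55, -6]
over : [55, -6, 55]
rot  : [-6, 55, 55]
over : [-6, 55, 55, 55]
over : [-6, 55, 55, 55, 55]
-    : [-6, 55, 55, 0]
over : [-6, 55, 55, 0, 55]
-53  : [-6, 55, 55, 0, 55, -53]
swap : [-6, 55, 55, 0, -53, 55]
drop : [-6, 55, 55, 0, -53]
dup  : [-6, 55, 55, 0, -53, -53]
+    : [-6, 55, 55, 0, -106]
-    : [-6, 55, 55, 106]
swap : [-6, 55, 106, 55]
-    : [-6, 55, 51]
mod  : [-6, 4]
/    : [-1]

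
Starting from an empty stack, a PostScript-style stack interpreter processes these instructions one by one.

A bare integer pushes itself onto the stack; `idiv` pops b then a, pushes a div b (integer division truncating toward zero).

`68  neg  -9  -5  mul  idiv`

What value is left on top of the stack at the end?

-1

68    68
neg   -68
-9    -68 -9
-5    -68 -9 -5
mul   -68 45
idiv  -1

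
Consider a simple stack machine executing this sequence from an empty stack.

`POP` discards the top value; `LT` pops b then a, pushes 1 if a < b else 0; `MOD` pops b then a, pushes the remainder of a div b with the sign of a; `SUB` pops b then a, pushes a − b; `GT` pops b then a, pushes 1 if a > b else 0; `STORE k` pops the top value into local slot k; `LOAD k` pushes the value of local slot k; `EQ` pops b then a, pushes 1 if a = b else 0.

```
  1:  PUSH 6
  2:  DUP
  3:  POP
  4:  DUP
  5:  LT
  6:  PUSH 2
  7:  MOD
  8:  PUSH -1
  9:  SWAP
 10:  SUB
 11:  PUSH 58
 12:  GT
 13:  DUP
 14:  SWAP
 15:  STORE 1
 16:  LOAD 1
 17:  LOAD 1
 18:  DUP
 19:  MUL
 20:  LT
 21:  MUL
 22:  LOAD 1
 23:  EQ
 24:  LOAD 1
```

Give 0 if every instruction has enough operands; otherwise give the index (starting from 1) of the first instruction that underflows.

PUSH 6  -> 6
DUP     -> 6 6
POP     -> 6
DUP     -> 6 6
LT      -> 0
PUSH 2  -> 0 2
MOD     -> 0
PUSH -1 -> 0 -1
SWAP    -> -1 0
SUB     -> -1
PUSH 58 -> -1 58
GT      -> 0
DUP     -> 0 0
SWAP    -> 0 0
STORE 1 -> 0
LOAD 1  -> 0 0
LOAD 1  -> 0 0 0
DUP     -> 0 0 0 0
MUL     -> 0 0 0
LT      -> 0 0
MUL     -> 0
LOAD 1  -> 0 0
EQ      -> 1
LOAD 1  -> 1 0

0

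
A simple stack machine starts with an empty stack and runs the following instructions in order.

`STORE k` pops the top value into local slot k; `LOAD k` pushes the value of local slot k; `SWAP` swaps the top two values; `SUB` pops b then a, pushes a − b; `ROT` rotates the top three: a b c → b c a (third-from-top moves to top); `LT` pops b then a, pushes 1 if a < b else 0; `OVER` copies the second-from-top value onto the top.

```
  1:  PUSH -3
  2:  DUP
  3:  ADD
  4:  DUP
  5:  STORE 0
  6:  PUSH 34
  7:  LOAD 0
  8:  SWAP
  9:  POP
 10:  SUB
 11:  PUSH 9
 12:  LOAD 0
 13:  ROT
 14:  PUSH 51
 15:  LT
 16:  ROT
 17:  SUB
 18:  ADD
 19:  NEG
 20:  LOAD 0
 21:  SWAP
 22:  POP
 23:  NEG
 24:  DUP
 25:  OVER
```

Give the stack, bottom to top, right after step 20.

PUSH -3  -3
DUP      -3 -3
ADD      -6
DUP      -6 -6
STORE 0  -6
PUSH 34  -6 34
LOAD 0   -6 34 -6
SWAP     -6 -6 34
POP      -6 -6
SUB      0
PUSH 9   0 9
LOAD 0   0 9 -6
ROT      9 -6 0
PUSH 51  9 -6 0 51
LT       9 -6 1
ROT      -6 1 9
SUB      -6 -8
ADD      -14
NEG      14
LOAD 0   14 -6

[14, -6]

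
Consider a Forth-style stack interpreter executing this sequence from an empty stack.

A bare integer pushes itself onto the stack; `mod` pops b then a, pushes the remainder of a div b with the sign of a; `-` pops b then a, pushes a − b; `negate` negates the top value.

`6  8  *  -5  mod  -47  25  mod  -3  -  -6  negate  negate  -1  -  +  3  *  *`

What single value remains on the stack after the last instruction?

6       [6]
8       [6, 8]
*       [48]
-5      [48, -5]
mod     [3]
-47     [3, -47]
25      [3, -47, 25]
mod     [3, -22]
-3      [3, -22, -3]
-       [3, -19]
-6      [3, -19, -6]
negate  [3, -19, 6]
negate  [3, -19, -6]
-1      [3, -19, -6, -1]
-       [3, -19, -5]
+       [3, -24]
3       [3, -24, 3]
*       [3, -72]
*       [-216]

-216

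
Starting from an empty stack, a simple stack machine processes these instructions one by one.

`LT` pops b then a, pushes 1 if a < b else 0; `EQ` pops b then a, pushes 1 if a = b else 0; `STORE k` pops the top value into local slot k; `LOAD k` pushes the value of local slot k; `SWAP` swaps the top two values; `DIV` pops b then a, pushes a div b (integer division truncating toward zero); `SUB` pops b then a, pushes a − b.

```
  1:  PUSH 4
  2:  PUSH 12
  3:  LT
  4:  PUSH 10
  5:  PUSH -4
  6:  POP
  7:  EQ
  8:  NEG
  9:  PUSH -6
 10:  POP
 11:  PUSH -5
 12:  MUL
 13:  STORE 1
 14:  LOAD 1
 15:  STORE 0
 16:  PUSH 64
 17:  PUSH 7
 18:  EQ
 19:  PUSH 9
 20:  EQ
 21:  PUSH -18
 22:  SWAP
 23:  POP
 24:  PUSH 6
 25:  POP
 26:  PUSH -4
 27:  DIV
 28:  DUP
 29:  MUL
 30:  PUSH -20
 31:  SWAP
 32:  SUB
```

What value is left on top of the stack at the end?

PUSH 4   : 4
PUSH 12  : 4 12
LT       : 1
PUSH 10  : 1 10
PUSH -4  : 1 10 -4
POP      : 1 10
EQ       : 0
NEG      : 0
PUSH -6  : 0 -6
POP      : 0
PUSH -5  : 0 -5
MUL      : 0
STORE 1  : (empty)
LOAD 1   : 0
STORE 0  : (empty)
PUSH 64  : 64
PUSH 7   : 64 7
EQ       : 0
PUSH 9   : 0 9
EQ       : 0
PUSH -18 : 0 -18
SWAP     : -18 0
POP      : -18
PUSH 6   : -18 6
POP      : -18
PUSH -4  : -18 -4
DIV      : 4
DUP      : 4 4
MUL      : 16
PUSH -20 : 16 -20
SWAP     : -20 16
SUB      : -36

-36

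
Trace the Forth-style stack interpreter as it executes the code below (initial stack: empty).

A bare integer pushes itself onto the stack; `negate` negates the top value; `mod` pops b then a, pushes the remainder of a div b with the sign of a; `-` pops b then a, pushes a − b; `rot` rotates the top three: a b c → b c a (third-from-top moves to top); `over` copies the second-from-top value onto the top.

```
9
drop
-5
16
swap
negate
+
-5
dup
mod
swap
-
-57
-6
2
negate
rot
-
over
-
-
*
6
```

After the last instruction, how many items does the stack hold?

9      → 9
drop   → (empty)
-5     → -5
16     → -5 16
swap   → 16 -5
negate → 16 5
+      → 21
-5     → 21 -5
dup    → 21 -5 -5
mod    → 21 0
swap   → 0 21
-      → -21
-57    → -21 -57
-6     → -21 -57 -6
2      → -21 -57 -6 2
negate → -21 -57 -6 -2
rot    → -21 -6 -2 -57
-      → -21 -6 55
over   → -21 -6 55 -6
-      → -21 -6 61
-      → -21 -67
*      → 1407
6      → 1407 6

2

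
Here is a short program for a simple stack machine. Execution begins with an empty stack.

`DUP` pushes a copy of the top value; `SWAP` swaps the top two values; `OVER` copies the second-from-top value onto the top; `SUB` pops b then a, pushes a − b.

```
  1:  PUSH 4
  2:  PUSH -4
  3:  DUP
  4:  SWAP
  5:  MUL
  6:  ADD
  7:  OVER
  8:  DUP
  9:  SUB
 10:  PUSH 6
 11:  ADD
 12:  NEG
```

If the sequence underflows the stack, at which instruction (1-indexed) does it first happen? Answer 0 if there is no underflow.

7

PUSH 4  -> [4]
PUSH -4 -> [4, -4]
DUP     -> [4, -4, -4]
SWAP    -> [4, -4, -4]
MUL     -> [4, 16]
ADD     -> [20]
OVER  — needs 2 operands, stack has 1 → underflow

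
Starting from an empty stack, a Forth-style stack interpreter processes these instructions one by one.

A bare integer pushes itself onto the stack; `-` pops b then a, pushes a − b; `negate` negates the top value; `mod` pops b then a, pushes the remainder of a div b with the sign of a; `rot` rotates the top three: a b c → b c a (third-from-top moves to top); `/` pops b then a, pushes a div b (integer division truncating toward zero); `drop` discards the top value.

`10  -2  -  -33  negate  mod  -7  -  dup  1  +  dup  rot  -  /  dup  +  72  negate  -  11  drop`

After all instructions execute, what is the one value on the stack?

112

10      [10]
-2      [10, -2]
-       [12]
-33     [12, -33]
negate  [12, 33]
mod     [12]
-7      [12, -7]
-       [19]
dup     [19, 19]
1       [19, 19, 1]
+       [19, 20]
dup     [19, 20, 20]
rot     [20, 20, 19]
-       [20, 1]
/       [20]
dup     [20, 20]
+       [40]
72      [40, 72]
negate  [40, -72]
-       [112]
11      [112, 11]
drop    [112]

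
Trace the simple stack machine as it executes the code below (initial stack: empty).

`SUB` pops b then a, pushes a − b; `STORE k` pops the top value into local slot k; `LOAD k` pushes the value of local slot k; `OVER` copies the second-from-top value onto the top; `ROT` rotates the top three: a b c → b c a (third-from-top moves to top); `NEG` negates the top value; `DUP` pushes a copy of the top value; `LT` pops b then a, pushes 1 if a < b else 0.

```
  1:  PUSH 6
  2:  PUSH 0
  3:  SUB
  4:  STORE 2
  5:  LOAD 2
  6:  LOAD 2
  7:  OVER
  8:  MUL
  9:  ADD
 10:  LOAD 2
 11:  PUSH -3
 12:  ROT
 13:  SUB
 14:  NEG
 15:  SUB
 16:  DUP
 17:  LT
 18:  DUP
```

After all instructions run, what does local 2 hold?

6

PUSH 6  -> [6]
PUSH 0  -> [6, 0]
SUB     -> [6]
STORE 2 -> []
LOAD 2  -> [6]
LOAD 2  -> [6, 6]
OVER    -> [6, 6, 6]
MUL     -> [6, 36]
ADD     -> [42]
LOAD 2  -> [42, 6]
PUSH -3 -> [42, 6, -3]
ROT     -> [6, -3, 42]
SUB     -> [6, -45]
NEG     -> [6, 45]
SUB     -> [-39]
DUP     -> [-39, -39]
LT      -> [0]
DUP     -> [0, 0]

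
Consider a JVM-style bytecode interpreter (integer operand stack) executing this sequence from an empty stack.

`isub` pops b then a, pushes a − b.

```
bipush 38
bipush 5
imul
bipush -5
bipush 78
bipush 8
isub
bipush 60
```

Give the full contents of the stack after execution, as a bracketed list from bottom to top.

bipush 38  38
bipush 5   38 5
imul       190
bipush -5  190 -5
bipush 78  190 -5 78
bipush 8   190 -5 78 8
isub       190 -5 70
bipush 60  190 -5 70 60

[190, -5, 70, 60]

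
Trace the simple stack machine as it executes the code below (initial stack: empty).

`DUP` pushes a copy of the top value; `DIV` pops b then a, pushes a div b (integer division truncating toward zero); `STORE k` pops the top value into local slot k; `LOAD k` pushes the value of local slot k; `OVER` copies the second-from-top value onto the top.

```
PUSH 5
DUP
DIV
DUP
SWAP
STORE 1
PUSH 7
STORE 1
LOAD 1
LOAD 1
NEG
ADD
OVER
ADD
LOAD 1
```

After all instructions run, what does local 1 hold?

PUSH 5   [5]
DUP      [5, 5]
DIV      [1]
DUP      [1, 1]
SWAP     [1, 1]
STORE 1  [1]
PUSH 7   [1, 7]
STORE 1  [1]
LOAD 1   [1, 7]
LOAD 1   [1, 7, 7]
NEG      [1, 7, -7]
ADD      [1, 0]
OVER     [1, 0, 1]
ADD      [1, 1]
LOAD 1   [1, 1, 7]

7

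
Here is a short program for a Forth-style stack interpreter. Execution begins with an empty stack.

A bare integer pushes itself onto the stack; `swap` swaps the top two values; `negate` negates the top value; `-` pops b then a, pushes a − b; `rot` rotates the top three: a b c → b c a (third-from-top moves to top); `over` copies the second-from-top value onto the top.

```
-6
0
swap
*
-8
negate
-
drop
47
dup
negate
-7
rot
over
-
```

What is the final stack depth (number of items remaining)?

-6     : -6
0      : -6 0
swap   : 0 -6
*      : 0
-8     : 0 -8
negate : 0 8
-      : -8
drop   : (empty)
47     : 47
dup    : 47 47
negate : 47 -47
-7     : 47 -47 -7
rot    : -47 -7 47
over   : -47 -7 47 -7
-      : -47 -7 54

3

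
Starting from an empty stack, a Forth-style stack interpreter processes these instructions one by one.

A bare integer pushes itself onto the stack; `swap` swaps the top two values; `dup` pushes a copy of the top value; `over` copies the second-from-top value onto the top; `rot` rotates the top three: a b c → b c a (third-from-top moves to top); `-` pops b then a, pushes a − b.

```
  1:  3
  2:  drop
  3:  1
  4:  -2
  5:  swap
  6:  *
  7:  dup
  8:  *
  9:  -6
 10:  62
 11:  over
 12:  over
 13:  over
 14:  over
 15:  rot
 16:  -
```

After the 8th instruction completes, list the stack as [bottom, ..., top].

[4]

3    -> [3]
drop -> []
1    -> [1]
-2   -> [1, -2]
swap -> [-2, 1]
*    -> [-2]
dup  -> [-2, -2]
*    -> [4]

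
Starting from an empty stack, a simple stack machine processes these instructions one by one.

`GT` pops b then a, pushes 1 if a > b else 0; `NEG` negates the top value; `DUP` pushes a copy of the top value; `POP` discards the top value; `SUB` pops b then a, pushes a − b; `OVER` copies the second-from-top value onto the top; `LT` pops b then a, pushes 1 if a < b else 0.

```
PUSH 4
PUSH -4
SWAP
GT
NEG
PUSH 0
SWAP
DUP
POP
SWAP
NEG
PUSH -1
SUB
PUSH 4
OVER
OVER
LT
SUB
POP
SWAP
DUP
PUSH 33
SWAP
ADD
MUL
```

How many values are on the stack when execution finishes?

PUSH 4   [4]
PUSH -4  [4, -4]
SWAP     [-4, 4]
GT       [0]
NEG      [0]
PUSH 0   [0, 0]
SWAP     [0, 0]
DUP      [0, 0, 0]
POP      [0, 0]
SWAP     [0, 0]
NEG      [0, 0]
PUSH -1  [0, 0, -1]
SUB      [0, 1]
PUSH 4   [0, 1, 4]
OVER     [0, 1, 4, 1]
OVER     [0, 1, 4, 1, 4]
LT       [0, 1, 4, 1]
SUB      [0, 1, 3]
POP      [0, 1]
SWAP     [1, 0]
DUP      [1, 0, 0]
PUSH 33  [1, 0, 0, 33]
SWAP     [1, 0, 33, 0]
ADD      [1, 0, 33]
MUL      [1, 0]

2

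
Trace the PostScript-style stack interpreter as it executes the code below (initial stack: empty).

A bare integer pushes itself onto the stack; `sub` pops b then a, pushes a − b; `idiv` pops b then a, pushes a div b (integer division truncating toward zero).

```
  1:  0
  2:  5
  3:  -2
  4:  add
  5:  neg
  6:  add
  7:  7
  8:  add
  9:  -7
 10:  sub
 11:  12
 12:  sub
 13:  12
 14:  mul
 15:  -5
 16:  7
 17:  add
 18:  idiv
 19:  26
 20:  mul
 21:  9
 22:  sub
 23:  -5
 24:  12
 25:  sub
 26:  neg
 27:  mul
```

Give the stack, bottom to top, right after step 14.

0    [0]
5    [0, 5]
-2   [0, 5, -2]
add  [0, 3]
neg  [0, -3]
add  [-3]
7    [-3, 7]
add  [4]
-7   [4, -7]
sub  [11]
12   [11, 12]
sub  [-1]
12   [-1, 12]
mul  [-12]

[-12]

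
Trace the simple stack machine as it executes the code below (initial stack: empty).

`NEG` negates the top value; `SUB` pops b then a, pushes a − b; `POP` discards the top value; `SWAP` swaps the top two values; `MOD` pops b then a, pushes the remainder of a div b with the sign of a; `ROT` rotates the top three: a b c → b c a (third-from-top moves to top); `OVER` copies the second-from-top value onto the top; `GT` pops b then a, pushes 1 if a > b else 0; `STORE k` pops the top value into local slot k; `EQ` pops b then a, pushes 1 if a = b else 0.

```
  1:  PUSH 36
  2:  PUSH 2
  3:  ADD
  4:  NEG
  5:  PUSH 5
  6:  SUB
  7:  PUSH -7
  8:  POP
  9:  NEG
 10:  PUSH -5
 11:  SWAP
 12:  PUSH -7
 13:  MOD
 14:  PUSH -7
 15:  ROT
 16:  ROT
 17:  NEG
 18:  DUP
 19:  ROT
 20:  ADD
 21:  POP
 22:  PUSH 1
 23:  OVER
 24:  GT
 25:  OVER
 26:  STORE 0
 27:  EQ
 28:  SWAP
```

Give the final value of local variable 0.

PUSH 36  [36]
PUSH 2   [36, 2]
ADD      [38]
NEG      [-38]
PUSH 5   [-38, 5]
SUB      [-43]
PUSH -7  [-43, -7]
POP      [-43]
NEG      [43]
PUSH -5  [43, -5]
SWAP     [-5, 43]
PUSH -7  [-5, 43, -7]
MOD      [-5, 1]
PUSH -7  [-5, 1, -7]
ROT      [1, -7, -5]
ROT      [-7, -5, 1]
NEG      [-7, -5, -1]
DUP      [-7, -5, -1, -1]
ROT      [-7, -1, -1, -5]
ADD      [-7, -1, -6]
POP      [-7, -1]
PUSH 1   [-7, -1, 1]
OVER     [-7, -1, 1, -1]
GT       [-7, -1, 1]
OVER     [-7, -1, 1, -1]
STORE 0  [-7, -1, 1]
EQ       [-7, 0]
SWAP     [0, -7]

-1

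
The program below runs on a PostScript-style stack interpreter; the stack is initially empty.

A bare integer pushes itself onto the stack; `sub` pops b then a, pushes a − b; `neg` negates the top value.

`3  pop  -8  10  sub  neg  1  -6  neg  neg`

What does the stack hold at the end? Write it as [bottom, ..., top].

[18, 1, -6]

3   : [3]
pop : []
-8  : [-8]
10  : [-8, 10]
sub : [-18]
neg : [18]
1   : [18, 1]
-6  : [18, 1, -6]
neg : [18, 1, 6]
neg : [18, 1, -6]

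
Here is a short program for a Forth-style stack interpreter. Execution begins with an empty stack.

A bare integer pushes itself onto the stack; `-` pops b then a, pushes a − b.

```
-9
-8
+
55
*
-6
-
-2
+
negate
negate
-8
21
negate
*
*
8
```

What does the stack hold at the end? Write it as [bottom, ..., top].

-9     : [-9]
-8     : [-9, -8]
+      : [-17]
55     : [-17, 55]
*      : [-935]
-6     : [-935, -6]
-      : [-929]
-2     : [-929, -2]
+      : [-931]
negate : [931]
negate : [-931]
-8     : [-931, -8]
21     : [-931, -8, 21]
negate : [-931, -8, -21]
*      : [-931, 168]
*      : [-156408]
8      : [-156408, 8]

[-156408, 8]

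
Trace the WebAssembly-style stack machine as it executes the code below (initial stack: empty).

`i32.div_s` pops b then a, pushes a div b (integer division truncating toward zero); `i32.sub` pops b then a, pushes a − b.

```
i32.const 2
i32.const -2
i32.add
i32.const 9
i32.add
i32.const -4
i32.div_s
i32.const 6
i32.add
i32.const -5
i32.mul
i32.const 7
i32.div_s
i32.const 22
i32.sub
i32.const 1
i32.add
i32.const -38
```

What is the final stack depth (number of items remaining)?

i32.const 2    2
i32.const -2   2 -2
i32.add        0
i32.const 9    0 9
i32.add        9
i32.const -4   9 -4
i32.div_s      -2
i32.const 6    -2 6
i32.add        4
i32.const -5   4 -5
i32.mul        -20
i32.const 7    -20 7
i32.div_s      -2
i32.const 22   -2 22
i32.sub        -24
i32.const 1    -24 1
i32.add        -23
i32.const -38  -23 -38

2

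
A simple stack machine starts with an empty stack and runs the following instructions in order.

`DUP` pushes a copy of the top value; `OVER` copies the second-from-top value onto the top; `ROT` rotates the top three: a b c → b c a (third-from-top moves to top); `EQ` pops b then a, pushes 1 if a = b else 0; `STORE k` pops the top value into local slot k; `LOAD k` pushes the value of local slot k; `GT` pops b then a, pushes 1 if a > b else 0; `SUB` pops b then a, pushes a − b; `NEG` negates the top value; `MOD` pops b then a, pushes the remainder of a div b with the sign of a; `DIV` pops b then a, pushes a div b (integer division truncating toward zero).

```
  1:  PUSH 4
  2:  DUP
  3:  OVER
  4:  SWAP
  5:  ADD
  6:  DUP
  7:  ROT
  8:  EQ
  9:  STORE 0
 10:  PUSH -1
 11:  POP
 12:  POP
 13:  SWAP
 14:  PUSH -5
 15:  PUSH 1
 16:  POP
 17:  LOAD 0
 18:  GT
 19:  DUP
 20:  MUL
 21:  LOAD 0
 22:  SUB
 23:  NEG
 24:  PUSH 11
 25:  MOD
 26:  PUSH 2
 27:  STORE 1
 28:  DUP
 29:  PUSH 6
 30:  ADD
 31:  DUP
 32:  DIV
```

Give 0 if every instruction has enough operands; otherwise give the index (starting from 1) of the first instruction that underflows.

PUSH 4   4
DUP      4 4
OVER     4 4 4
SWAP     4 4 4
ADD      4 8
DUP      4 8 8
ROT      8 8 4
EQ       8 0
STORE 0  8
PUSH -1  8 -1
POP      8
POP      (empty)
SWAP  — needs 2 operands, stack has 0 → underflow

13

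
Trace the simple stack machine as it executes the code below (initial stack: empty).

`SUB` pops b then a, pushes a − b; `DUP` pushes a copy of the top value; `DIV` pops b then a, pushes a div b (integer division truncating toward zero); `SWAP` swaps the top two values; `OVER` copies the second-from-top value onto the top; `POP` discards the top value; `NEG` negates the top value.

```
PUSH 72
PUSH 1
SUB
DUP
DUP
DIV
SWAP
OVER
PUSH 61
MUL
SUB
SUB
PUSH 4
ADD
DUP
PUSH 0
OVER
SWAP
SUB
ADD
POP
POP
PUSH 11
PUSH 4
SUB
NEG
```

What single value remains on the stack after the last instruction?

PUSH 72 → [72]
PUSH 1  → [72, 1]
SUB     → [71]
DUP     → [71, 71]
DUP     → [71, 71, 71]
DIV     → [71, 1]
SWAP    → [1, 71]
OVER    → [1, 71, 1]
PUSH 61 → [1, 71, 1, 61]
MUL     → [1, 71, 61]
SUB     → [1, 10]
SUB     → [-9]
PUSH 4  → [-9, 4]
ADD     → [-5]
DUP     → [-5, -5]
PUSH 0  → [-5, -5, 0]
OVER    → [-5, -5, 0, -5]
SWAP    → [-5, -5, -5, 0]
SUB     → [-5, -5, -5]
ADD     → [-5, -10]
POP     → [-5]
POP     → []
PUSH 11 → [11]
PUSH 4  → [11, 4]
SUB     → [7]
NEG     → [-7]

-7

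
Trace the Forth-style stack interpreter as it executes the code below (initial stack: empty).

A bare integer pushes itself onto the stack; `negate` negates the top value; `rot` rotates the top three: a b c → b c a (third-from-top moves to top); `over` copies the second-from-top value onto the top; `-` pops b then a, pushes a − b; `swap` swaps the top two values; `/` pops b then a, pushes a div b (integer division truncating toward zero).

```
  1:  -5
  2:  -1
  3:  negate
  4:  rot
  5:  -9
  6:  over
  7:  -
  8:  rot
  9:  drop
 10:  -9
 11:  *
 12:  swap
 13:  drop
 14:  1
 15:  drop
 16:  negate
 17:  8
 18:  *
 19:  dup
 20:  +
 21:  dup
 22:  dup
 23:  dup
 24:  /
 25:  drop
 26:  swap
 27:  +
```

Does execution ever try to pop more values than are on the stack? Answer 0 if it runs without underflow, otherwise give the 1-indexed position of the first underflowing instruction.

-5     : -5
-1     : -5 -1
negate : -5 1
rot  — needs 3 operands, stack has 2 → underflow

4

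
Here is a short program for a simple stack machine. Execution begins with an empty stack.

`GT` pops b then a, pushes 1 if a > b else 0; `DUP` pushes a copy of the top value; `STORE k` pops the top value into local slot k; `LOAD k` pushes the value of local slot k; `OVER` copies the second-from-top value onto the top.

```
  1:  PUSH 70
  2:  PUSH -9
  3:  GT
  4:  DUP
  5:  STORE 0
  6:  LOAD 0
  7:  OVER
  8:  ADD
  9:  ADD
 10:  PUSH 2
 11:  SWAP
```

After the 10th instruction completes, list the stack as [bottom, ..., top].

[3, 2]

PUSH 70 : [70]
PUSH -9 : [70, -9]
GT      : [1]
DUP     : [1, 1]
STORE 0 : [1]
LOAD 0  : [1, 1]
OVER    : [1, 1, 1]
ADD     : [1, 2]
ADD     : [3]
PUSH 2  : [3, 2]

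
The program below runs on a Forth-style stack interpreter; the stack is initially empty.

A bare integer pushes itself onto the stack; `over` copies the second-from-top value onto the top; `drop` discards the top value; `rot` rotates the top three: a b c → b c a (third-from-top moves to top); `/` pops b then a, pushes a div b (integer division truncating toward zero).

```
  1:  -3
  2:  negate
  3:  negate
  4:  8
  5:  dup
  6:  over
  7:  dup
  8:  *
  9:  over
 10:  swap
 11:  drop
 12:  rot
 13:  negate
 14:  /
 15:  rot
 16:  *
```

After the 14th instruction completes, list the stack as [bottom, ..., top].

[-3, 8, -1]

-3      -3
negate  3
negate  -3
8       -3 8
dup     -3 8 8
over    -3 8 8 8
dup     -3 8 8 8 8
*       -3 8 8 64
over    -3 8 8 64 8
swap    -3 8 8 8 64
drop    -3 8 8 8
rot     -3 8 8 8
negate  -3 8 8 -8
/       -3 8 -1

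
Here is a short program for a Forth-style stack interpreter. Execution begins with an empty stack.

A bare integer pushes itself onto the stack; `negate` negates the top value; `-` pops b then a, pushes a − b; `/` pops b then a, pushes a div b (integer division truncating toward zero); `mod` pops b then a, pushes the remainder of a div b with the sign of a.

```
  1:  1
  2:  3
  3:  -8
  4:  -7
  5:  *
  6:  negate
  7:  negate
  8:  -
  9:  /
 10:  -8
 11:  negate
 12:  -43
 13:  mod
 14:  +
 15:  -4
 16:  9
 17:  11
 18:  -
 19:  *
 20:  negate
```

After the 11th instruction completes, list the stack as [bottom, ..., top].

1      → 1
3      → 1 3
-8     → 1 3 -8
-7     → 1 3 -8 -7
*      → 1 3 56
negate → 1 3 -56
negate → 1 3 56
-      → 1 -53
/      → 0
-8     → 0 -8
negate → 0 8

[0, 8]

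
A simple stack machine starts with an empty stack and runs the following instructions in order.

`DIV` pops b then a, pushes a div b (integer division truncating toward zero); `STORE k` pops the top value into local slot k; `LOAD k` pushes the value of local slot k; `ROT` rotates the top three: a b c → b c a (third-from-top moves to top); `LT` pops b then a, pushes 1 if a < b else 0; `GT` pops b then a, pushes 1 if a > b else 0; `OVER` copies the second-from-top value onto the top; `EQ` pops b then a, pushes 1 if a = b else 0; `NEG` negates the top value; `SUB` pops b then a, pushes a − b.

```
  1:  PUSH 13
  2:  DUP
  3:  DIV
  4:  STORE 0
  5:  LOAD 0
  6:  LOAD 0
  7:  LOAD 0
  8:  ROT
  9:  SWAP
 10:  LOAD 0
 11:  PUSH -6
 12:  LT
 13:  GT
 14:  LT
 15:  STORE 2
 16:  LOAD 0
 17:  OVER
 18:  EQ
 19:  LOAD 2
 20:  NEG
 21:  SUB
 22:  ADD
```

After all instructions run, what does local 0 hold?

1

PUSH 13  [13]
DUP      [13, 13]
DIV      [1]
STORE 0  []
LOAD 0   [1]
LOAD 0   [1, 1]
LOAD 0   [1, 1, 1]
ROT      [1, 1, 1]
SWAP     [1, 1, 1]
LOAD 0   [1, 1, 1, 1]
PUSH -6  [1, 1, 1, 1, -6]
LT       [1, 1, 1, 0]
GT       [1, 1, 1]
LT       [1, 0]
STORE 2  [1]
LOAD 0   [1, 1]
OVER     [1, 1, 1]
EQ       [1, 1]
LOAD 2   [1, 1, 0]
NEG      [1, 1, 0]
SUB      [1, 1]
ADD      [2]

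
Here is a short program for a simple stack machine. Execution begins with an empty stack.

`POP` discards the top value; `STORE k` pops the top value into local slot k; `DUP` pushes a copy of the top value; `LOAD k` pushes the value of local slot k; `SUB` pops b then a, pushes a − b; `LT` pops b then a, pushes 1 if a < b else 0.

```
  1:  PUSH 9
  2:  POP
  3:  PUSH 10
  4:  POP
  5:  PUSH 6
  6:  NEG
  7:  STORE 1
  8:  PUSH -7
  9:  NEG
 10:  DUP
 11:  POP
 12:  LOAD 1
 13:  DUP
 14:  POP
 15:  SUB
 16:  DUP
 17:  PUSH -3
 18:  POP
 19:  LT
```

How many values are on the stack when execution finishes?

1

PUSH 9   9
POP      (empty)
PUSH 10  10
POP      (empty)
PUSH 6   6
NEG      -6
STORE 1  (empty)
PUSH -7  -7
NEG      7
DUP      7 7
POP      7
LOAD 1   7 -6
DUP      7 -6 -6
POP      7 -6
SUB      13
DUP      13 13
PUSH -3  13 13 -3
POP      13 13
LT       0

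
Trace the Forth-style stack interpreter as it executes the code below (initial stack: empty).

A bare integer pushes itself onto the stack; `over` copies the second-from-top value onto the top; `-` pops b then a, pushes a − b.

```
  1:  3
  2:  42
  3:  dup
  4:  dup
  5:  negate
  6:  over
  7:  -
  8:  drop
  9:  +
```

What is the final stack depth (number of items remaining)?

3       [3]
42      [3, 42]
dup     [3, 42, 42]
dup     [3, 42, 42, 42]
negate  [3, 42, 42, -42]
over    [3, 42, 42, -42, 42]
-       [3, 42, 42, -84]
drop    [3, 42, 42]
+       [3, 84]

2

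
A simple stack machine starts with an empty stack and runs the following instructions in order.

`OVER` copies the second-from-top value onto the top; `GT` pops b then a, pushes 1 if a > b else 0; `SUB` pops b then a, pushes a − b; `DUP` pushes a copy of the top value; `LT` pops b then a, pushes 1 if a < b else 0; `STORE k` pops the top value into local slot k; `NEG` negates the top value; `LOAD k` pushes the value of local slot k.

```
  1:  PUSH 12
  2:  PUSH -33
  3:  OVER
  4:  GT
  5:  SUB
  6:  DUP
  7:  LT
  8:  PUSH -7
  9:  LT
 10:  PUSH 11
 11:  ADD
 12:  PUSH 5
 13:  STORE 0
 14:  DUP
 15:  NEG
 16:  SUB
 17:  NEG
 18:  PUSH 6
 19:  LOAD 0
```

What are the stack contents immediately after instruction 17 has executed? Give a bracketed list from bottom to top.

PUSH 12  -> 12
PUSH -33 -> 12 -33
OVER     -> 12 -33 12
GT       -> 12 0
SUB      -> 12
DUP      -> 12 12
LT       -> 0
PUSH -7  -> 0 -7
LT       -> 0
PUSH 11  -> 0 11
ADD      -> 11
PUSH 5   -> 11 5
STORE 0  -> 11
DUP      -> 11 11
NEG      -> 11 -11
SUB      -> 22
NEG      -> -22

[-22]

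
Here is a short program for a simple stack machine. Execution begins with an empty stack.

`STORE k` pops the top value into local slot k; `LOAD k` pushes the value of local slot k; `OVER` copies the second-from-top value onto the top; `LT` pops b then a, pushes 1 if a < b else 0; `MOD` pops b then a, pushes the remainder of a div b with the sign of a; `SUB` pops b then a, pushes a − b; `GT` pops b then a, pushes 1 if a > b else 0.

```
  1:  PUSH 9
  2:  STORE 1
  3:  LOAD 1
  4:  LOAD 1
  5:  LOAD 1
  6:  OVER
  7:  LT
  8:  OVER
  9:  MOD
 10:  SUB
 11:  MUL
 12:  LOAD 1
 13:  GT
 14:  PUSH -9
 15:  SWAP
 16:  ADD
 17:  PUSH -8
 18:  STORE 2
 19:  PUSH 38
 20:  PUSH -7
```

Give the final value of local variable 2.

-8

PUSH 9  → 9
STORE 1 → (empty)
LOAD 1  → 9
LOAD 1  → 9 9
LOAD 1  → 9 9 9
OVER    → 9 9 9 9
LT      → 9 9 0
OVER    → 9 9 0 9
MOD     → 9 9 0
SUB     → 9 9
MUL     → 81
LOAD 1  → 81 9
GT      → 1
PUSH -9 → 1 -9
SWAP    → -9 1
ADD     → -8
PUSH -8 → -8 -8
STORE 2 → -8
PUSH 38 → -8 38
PUSH -7 → -8 38 -7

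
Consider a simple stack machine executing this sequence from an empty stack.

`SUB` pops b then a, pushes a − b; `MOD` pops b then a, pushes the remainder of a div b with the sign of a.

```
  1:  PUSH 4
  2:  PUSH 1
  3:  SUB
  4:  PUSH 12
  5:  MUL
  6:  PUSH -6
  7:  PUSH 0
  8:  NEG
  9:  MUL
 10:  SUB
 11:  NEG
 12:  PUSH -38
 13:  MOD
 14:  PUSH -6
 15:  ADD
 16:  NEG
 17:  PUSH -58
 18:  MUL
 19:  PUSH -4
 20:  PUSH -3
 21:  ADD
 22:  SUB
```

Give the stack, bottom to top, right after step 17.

[42, -58]

PUSH 4   -> [4]
PUSH 1   -> [4, 1]
SUB      -> [3]
PUSH 12  -> [3, 12]
MUL      -> [36]
PUSH -6  -> [36, -6]
PUSH 0   -> [36, -6, 0]
NEG      -> [36, -6, 0]
MUL      -> [36, 0]
SUB      -> [36]
NEG      -> [-36]
PUSH -38 -> [-36, -38]
MOD      -> [-36]
PUSH -6  -> [-36, -6]
ADD      -> [-42]
NEG      -> [42]
PUSH -58 -> [42, -58]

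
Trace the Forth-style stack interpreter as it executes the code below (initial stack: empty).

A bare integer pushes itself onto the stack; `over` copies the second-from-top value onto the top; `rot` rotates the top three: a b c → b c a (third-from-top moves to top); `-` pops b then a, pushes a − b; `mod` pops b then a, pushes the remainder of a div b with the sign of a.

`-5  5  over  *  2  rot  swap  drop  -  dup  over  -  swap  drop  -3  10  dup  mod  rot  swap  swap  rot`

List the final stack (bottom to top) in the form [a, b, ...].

-5    -5
5     -5 5
over  -5 5 -5
*     -5 -25
2     -5 -25 2
rot   -25 2 -5
swap  -25 -5 2
drop  -25 -5
-     -20
dup   -20 -20
over  -20 -20 -20
-     -20 0
swap  0 -20
drop  0
-3    0 -3
10    0 -3 10
dup   0 -3 10 10
mod   0 -3 0
rot   -3 0 0
swap  -3 0 0
swap  -3 0 0
rot   0 0 -3

[0, 0, -3]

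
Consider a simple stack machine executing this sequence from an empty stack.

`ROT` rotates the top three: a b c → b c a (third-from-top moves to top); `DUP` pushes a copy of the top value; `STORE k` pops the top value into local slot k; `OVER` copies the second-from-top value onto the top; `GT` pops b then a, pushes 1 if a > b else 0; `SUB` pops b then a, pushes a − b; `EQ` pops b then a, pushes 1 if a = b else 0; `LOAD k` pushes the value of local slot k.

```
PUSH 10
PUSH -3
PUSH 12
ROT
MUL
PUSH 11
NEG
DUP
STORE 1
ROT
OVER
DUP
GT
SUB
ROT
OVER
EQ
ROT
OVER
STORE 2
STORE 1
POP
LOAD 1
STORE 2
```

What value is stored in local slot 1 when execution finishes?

-11

PUSH 10  10
PUSH -3  10 -3
PUSH 12  10 -3 12
ROT      -3 12 10
MUL      -3 120
PUSH 11  -3 120 11
NEG      -3 120 -11
DUP      -3 120 -11 -11
STORE 1  -3 120 -11
ROT      120 -11 -3
OVER     120 -11 -3 -11
DUP      120 -11 -3 -11 -11
GT       120 -11 -3 0
SUB      120 -11 -3
ROT      -11 -3 120
OVER     -11 -3 120 -3
EQ       -11 -3 0
ROT      -3 0 -11
OVER     -3 0 -11 0
STORE 2  -3 0 -11
STORE 1  -3 0
POP      -3
LOAD 1   -3 -11
STORE 2  -3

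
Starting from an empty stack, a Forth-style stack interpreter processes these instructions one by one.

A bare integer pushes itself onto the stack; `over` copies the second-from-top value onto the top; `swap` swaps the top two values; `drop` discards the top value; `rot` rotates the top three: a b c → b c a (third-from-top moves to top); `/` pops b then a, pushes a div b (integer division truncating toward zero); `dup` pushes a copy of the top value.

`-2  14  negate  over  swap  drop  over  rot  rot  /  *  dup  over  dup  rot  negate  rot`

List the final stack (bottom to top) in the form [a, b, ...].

-2     -> -2
14     -> -2 14
negate -> -2 -14
over   -> -2 -14 -2
swap   -> -2 -2 -14
drop   -> -2 -2
over   -> -2 -2 -2
rot    -> -2 -2 -2
rot    -> -2 -2 -2
/      -> -2 1
*      -> -2
dup    -> -2 -2
over   -> -2 -2 -2
dup    -> -2 -2 -2 -2
rot    -> -2 -2 -2 -2
negate -> -2 -2 -2 2
rot    -> -2 -2 2 -2

[-2, -2, 2, -2]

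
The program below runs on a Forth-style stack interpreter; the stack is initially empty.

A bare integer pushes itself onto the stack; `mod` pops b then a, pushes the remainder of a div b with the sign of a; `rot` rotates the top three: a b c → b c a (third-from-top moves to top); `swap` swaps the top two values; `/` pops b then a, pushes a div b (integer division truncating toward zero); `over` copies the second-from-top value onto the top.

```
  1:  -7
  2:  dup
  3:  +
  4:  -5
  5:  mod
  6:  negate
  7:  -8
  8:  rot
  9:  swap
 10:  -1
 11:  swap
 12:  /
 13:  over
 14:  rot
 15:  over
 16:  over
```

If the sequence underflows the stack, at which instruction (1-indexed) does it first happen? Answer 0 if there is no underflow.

8

-7     → -7
dup    → -7 -7
+      → -14
-5     → -14 -5
mod    → -4
negate → 4
-8     → 4 -8
rot  — needs 3 operands, stack has 2 → underflow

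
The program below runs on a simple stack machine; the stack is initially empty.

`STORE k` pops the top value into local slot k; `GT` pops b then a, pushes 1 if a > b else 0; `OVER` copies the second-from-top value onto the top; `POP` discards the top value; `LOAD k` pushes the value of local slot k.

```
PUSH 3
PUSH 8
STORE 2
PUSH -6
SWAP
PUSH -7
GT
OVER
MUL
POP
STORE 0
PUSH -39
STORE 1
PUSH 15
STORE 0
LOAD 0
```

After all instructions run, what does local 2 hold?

PUSH 3   → 3
PUSH 8   → 3 8
STORE 2  → 3
PUSH -6  → 3 -6
SWAP     → -6 3
PUSH -7  → -6 3 -7
GT       → -6 1
OVER     → -6 1 -6
MUL      → -6 -6
POP      → -6
STORE 0  → (empty)
PUSH -39 → -39
STORE 1  → (empty)
PUSH 15  → 15
STORE 0  → (empty)
LOAD 0   → 15

8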